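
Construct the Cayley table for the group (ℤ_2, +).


Elements: {0, 1}
Operation: addition mod 2
Entry (a, b) = (a + b) mod 2

Cayley table:
  | 0 | 1
0 | 0 | 1
1 | 1 | 0


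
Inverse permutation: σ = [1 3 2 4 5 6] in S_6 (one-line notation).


To find σ⁻¹, swap domain and range:
σ(1) = 1 → σ⁻¹(1) = 1
σ(2) = 3 → σ⁻¹(3) = 2
σ(3) = 2 → σ⁻¹(2) = 3
σ(4) = 4 → σ⁻¹(4) = 4
σ(5) = 5 → σ⁻¹(5) = 5
σ(6) = 6 → σ⁻¹(6) = 6

σ⁻¹ = [1 3 2 4 5 6]


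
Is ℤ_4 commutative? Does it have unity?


ℤ_4 is a commutative ring with unity 1; 4 = 2×2 is composite, so 2·2 ≡ 0 gives zero divisors (not an integral domain)
Commutative: Yes
Integral domain: No
Has unity: Yes

ℤ_4: Commutative=Yes, Unity=Yes


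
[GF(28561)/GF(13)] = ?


GF(28561) = GF(13^4), so the extension degree is 4

[GF(28561)/GF(13)] = 4


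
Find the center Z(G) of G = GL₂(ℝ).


Z(G) = {g ∈ G | gx = xg for all x ∈ G}
Only scalar multiples of the identity commute with all invertible matrices

Z(GL₂(ℝ)) = {aI : a ∈ ℝ, a ≠ 0}


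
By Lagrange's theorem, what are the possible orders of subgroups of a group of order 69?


Lagrange's theorem: |H| divides |G|
|G| = 69
Divisors of 69: 1, 3, 23, 69

Possible subgroup orders: {1, 3, 23, 69}


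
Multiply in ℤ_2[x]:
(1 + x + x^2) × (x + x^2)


Expand and collect like terms; reduce coefficients mod 2:
x^0: 1·0 = 0 ≡ 0 (mod 2)
x^1: 1·1 + 1·0 = 1 ≡ 1 (mod 2)
x^2: 1·1 + 1·1 + 1·0 = 2 ≡ 0 (mod 2)
x^3: 1·1 + 1·1 = 2 ≡ 0 (mod 2)
x^4: 1·1 = 1 ≡ 1 (mod 2)
Result: x + x^4

f · g = x + x^4


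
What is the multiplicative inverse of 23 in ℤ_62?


Use the extended Euclidean algorithm to write 1 = 23·s + 62·t; then s mod 62 is the inverse.
Euclidean algorithm:
  23 = 0·62 + 23
  62 = 2·23 + 16
  23 = 1·16 + 7
  16 = 2·7 + 2
  7 = 3·2 + 1
  2 = 2·1 + 0
gcd(23,62) = 1
Back-substitution gives: 23·(27) + 62·(-10) = 1
So 23⁻¹ ≡ 27 ≡ 27 (mod 62)
Check: 23 × 27 = 621 ≡ 1 (mod 62) ✓

23⁻¹ ≡ 27 (mod 62)


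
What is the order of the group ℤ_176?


ℤ_n has n elements.

|ℤ_176| = 176


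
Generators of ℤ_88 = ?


g generates ℤ_n iff gcd(g,n) = 1
Prime factors of 88: 2, 11
Generators are g ∈ {1,...,87} not divisible by any of these primes.
Generators: {1, 3, 5, 7, 9, 13, 15, 17, 19, 21, 23, 25, 27, 29, 31, 35, 37, 39, 41, 43, 45, 47, 49, 51, 53, 57, 59, 61, 63, 65, 67, 69, 71, 73, 75, 79, 81, 83, 85, 87}
Number of generators = φ(88) = 40

Generators of ℤ_88 = {1, 3, 5, 7, 9, 13, 15, 17, 19, 21, 23, 25, 27, 29, 31, 35, 37, 39, 41, 43, 45, 47, 49, 51, 53, 57, 59, 61, 63, 65, 67, 69, 71, 73, 75, 79, 81, 83, 85, 87}


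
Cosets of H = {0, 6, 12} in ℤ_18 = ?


H = {0, 6, 12}, |H| = 3
Number of cosets = |G|/|H| = 18/3 = 6
0 + H = {0, 6, 12}
1 + H = {1, 7, 13}
2 + H = {2, 8, 14}
3 + H = {3, 9, 15}
4 + H = {4, 10, 16}
5 + H = {5, 11, 17}

Cosets: 0+H={0,6,12}; 1+H={1,7,13}; 2+H={2,8,14}; 3+H={3,9,15}; 4+H={4,10,16}; 5+H={5,11,17}


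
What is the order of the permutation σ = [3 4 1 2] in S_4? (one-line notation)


Cycle decomposition: (1 3) (2 4)
Cycle lengths: 2, 2
Order = lcm(2, 2) = 2

ord(σ) = 2


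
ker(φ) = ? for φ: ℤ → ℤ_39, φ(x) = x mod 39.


Kernel = preimage of identity
ker(φ) = {x ∈ ℤ : x ≡ 0 (mod 39)} = 39ℤ = {0, ±39, ±78, ...}

ker(φ) = 39ℤ


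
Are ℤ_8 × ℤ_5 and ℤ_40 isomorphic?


Comparing ℤ_8 × ℤ_5 and ℤ_40:
gcd(8,5) = 1, so ℤ_8 × ℤ_5 ≅ ℤ_40 (CRT)

Yes, ℤ_8 × ℤ_5 ≅ ℤ_40


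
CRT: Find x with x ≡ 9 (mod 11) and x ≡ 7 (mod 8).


m₁ = 11, m₂ = 8, gcd = 1, so CRT applies. M = m₁·m₂ = 88
Let M₁ = M/m₁ = 8, M₂ = M/m₂ = 11
Find y₁ ≡ M₁⁻¹ (mod m₁): 8⁻¹ ≡ 7 (mod 11)
Find y₂ ≡ M₂⁻¹ (mod m₂): 11⁻¹ ≡ 3 (mod 8)
x = a₁·M₁·y₁ + a₂·M₂·y₂ = 9·8·7 + 7·11·3 = 735
Reduce mod 88: x ≡ 31
Check: 31 mod 11 = 9 ✓, 31 mod 8 = 7 ✓

x ≡ 31 (mod 88)


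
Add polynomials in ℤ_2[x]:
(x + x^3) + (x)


Add coefficients mod 2:
x^0: 0 + 0 = 0 (mod 2)
x^1: 1 + 1 = 0 (mod 2)
x^2: 0 + 0 = 0 (mod 2)
x^3: 1 + 0 = 1 (mod 2)
Result: x^3

f + g = x^3


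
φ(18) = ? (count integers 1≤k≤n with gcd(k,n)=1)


φ(n) = count of k ∈ {1,...,n} with gcd(k,n)=1
Coprimes to 18: {1, 5, 7, 11, 13, 17}
Count: 6

φ(18) = 6


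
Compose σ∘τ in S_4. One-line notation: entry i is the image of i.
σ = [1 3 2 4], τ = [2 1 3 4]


σ∘τ: apply τ first, then σ
1 →τ 2 →σ 3
2 →τ 1 →σ 1
3 →τ 3 →σ 2
4 →τ 4 →σ 4

σ∘τ = [3 1 2 4]


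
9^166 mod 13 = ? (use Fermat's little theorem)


Fermat's little theorem: if p is prime and gcd(a,p)=1, then a^(p-1) ≡ 1 (mod p)
p = 13 is prime, gcd(9,13) = 1
Reduce exponent: 166 mod 12 = 10
So 9^166 ≡ 9^10 (mod 13)
9^10 mod 13 = 9

9^166 ≡ 9 (mod 13)


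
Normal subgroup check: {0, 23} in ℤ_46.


H = {0, 23} in ℤ_46
ℤ_46 is abelian; every subgroup of an abelian group is normal

Yes, normal subgroup


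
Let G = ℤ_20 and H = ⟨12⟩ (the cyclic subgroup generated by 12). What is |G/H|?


|⟨12⟩| = n / gcd(12, 20) = 20 / 4 = 5
H is normal (ℤ_20 is abelian).
|G/H| = |G| / |H| = 20 / 5 = 4

|G/H| = 4


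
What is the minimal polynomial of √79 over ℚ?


√79 satisfies x² - 79 = 0, irreducible over ℚ since 79 is squarefree

Minimal polynomial: x² - 79


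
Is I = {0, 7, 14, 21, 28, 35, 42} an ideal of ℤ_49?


Check ideal conditions for I = {0, 7, 14, 21, 28, 35, 42} in ℤ_49:
(1) I is an additive subgroup? Yes
(2) For r ∈ ℤ_49 and a ∈ I: r·a ∈ I? Yes

Yes, I is an ideal of ℤ_49


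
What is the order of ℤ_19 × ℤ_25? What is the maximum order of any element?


|ℤ_19 × ℤ_25| = 19 × 25 = 475
Max element order = lcm(19,25) = 475
Cyclic? Yes (gcd=1)

|ℤ_19×ℤ_25| = 475, max element order = 475


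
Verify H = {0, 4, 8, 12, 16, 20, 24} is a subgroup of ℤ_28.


Subgroup test for H = {0, 4, 8, 12, 16, 20, 24} in (ℤ_28, +):
(1) 0 ∈ H? Yes
(2) Closure: for all a,b ∈ H, (a+b) mod 28 ∈ H? Yes
(3) Inverses: for all a ∈ H, -a mod 28 ∈ H? Yes

Yes, H is a subgroup of ℤ_28


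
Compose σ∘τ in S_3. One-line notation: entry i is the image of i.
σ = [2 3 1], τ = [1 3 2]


σ∘τ: apply τ first, then σ
1 →τ 1 →σ 2
2 →τ 3 →σ 1
3 →τ 2 →σ 3

σ∘τ = [2 1 3]


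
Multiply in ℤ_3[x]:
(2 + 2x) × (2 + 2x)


Expand and collect like terms; reduce coefficients mod 3:
x^0: 2·2 = 4 ≡ 1 (mod 3)
x^1: 2·2 + 2·2 = 8 ≡ 2 (mod 3)
x^2: 2·2 = 4 ≡ 1 (mod 3)
Result: 1 + 2x + x^2

f · g = 1 + 2x + x^2


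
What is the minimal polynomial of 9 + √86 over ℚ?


Let α = 9 + √86. Then α - 9 = √86, so (α - 9)² = 86, giving α² - 18α - 5 = 0. Degree 2 and α ∉ ℚ, so this is the minimal polynomial.

Minimal polynomial: x² - 18x - 5


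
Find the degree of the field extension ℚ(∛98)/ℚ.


∛98 has minimal polynomial x³ - 98 (irreducible over ℚ since 98 is not a perfect cube)

[ℚ(∛98)/ℚ] = 3


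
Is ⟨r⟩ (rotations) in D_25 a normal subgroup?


H = ⟨r⟩ (rotations) in D_25
The rotation subgroup ⟨r⟩ has index 2 in D_25, so it is normal

Yes, normal subgroup


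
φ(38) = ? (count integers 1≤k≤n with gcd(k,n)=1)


Factor n: 38 = 2 × 19
φ(n) = n · ∏(1 - 1/p) over distinct primes p | n
φ(38) = 38 · (1 - 1/2) · (1 - 1/19) = 18

φ(38) = 18


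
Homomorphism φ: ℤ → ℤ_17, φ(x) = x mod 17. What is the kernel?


Kernel = preimage of identity
ker(φ) = {x ∈ ℤ : x ≡ 0 (mod 17)} = 17ℤ = {0, ±17, ±34, ...}

ker(φ) = 17ℤ


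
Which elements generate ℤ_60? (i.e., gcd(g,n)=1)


g generates ℤ_n iff gcd(g,n) = 1
Prime factors of 60: 2, 3, 5
Generators are g ∈ {1,...,59} not divisible by any of these primes.
Generators: {1, 7, 11, 13, 17, 19, 23, 29, 31, 37, 41, 43, 47, 49, 53, 59}
Number of generators = φ(60) = 16

Generators of ℤ_60 = {1, 7, 11, 13, 17, 19, 23, 29, 31, 37, 41, 43, 47, 49, 53, 59}


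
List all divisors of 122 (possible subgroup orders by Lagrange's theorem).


Lagrange's theorem: |H| divides |G|
|G| = 122
Divisors of 122: 1, 2, 61, 122

Possible subgroup orders: {1, 2, 61, 122}


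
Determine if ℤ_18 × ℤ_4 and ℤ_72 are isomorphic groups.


Comparing ℤ_18 × ℤ_4 and ℤ_72:
gcd(18,4) = 2 ≠ 1. Max element order in ℤ_18×ℤ_4 is lcm(18,4) = 36 < 72, so it has no element of order 72

No, ℤ_18 × ℤ_4 ≇ ℤ_72


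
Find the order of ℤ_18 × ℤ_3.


|A × B| = |A| · |B|
|ℤ_18 × ℤ_3| = 18 × 3 = 54

|ℤ_18 × ℤ_3| = 54


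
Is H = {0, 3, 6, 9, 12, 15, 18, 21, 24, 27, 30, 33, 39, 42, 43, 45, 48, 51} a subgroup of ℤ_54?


Subgroup test for H = {0, 3, 6, 9, 12, 15, 18, 21, 24, 27, 30, 33, 39, 42, 43, 45, 48, 51} in (ℤ_54, +):
(1) 0 ∈ H? Yes
(2) Closure: for all a,b ∈ H, (a+b) mod 54 ∈ H? No  [counterexample: 3 + 33 = 36 ∉ H]
(3) Inverses: for all a ∈ H, -a mod 54 ∈ H? No

No, H is not a subgroup of ℤ_54


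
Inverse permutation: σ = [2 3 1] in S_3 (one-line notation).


To find σ⁻¹, swap domain and range:
σ(1) = 2 → σ⁻¹(2) = 1
σ(2) = 3 → σ⁻¹(3) = 2
σ(3) = 1 → σ⁻¹(1) = 3

σ⁻¹ = [3 1 2]


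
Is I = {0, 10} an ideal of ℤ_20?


Check ideal conditions for I = {0, 10} in ℤ_20:
(1) I is an additive subgroup? Yes
(2) For r ∈ ℤ_20 and a ∈ I: r·a ∈ I? Yes

Yes, I is an ideal of ℤ_20


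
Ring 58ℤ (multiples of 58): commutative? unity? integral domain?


58ℤ is a commutative ring under +,× but has no multiplicative identity (1 ∉ 58ℤ); it has no zero divisors, but without unity it is not an integral domain
Commutative: Yes
Integral domain: No
Has unity: No

58ℤ (multiples of 58): Commutative=Yes, Unity=No


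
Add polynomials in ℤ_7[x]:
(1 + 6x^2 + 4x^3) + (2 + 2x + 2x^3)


Add coefficients mod 7:
x^0: 1 + 2 = 3 (mod 7)
x^1: 0 + 2 = 2 (mod 7)
x^2: 6 + 0 = 6 (mod 7)
x^3: 4 + 2 = 6 (mod 7)
Result: 3 + 2x + 6x^2 + 6x^3

f + g = 3 + 2x + 6x^2 + 6x^3


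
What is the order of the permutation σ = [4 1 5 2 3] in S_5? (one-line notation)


Cycle decomposition: (1 4 2) (3 5)
Cycle lengths: 3, 2
Order = lcm(3, 2) = 6

ord(σ) = 6


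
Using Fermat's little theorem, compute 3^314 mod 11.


Fermat's little theorem: if p is prime and gcd(a,p)=1, then a^(p-1) ≡ 1 (mod p)
p = 11 is prime, gcd(3,11) = 1
Reduce exponent: 314 mod 10 = 4
So 3^314 ≡ 3^4 (mod 11)
3^4 mod 11 = 4

3^314 ≡ 4 (mod 11)


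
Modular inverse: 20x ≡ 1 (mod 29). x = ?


Use the extended Euclidean algorithm to write 1 = 20·s + 29·t; then s mod 29 is the inverse.
Euclidean algorithm:
  20 = 0·29 + 20
  29 = 1·20 + 9
  20 = 2·9 + 2
  9 = 4·2 + 1
  2 = 2·1 + 0
gcd(20,29) = 1
Back-substitution gives: 20·(-13) + 29·(9) = 1
So 20⁻¹ ≡ -13 ≡ 16 (mod 29)
Check: 20 × 16 = 320 ≡ 1 (mod 29) ✓

20⁻¹ ≡ 16 (mod 29)


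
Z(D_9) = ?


Z(G) = {g ∈ G | gx = xg for all x ∈ G}
For odd n, Z(D_n) = {e}: no nontrivial rotation commutes with all reflections

Z(D_9) = {e}


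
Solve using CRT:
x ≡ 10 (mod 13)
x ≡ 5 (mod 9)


m₁ = 13, m₂ = 9, gcd = 1, so CRT applies. M = m₁·m₂ = 117
Let M₁ = M/m₁ = 9, M₂ = M/m₂ = 13
Find y₁ ≡ M₁⁻¹ (mod m₁): 9⁻¹ ≡ 3 (mod 13)
Find y₂ ≡ M₂⁻¹ (mod m₂): 13⁻¹ ≡ 7 (mod 9)
x = a₁·M₁·y₁ + a₂·M₂·y₂ = 10·9·3 + 5·13·7 = 725
Reduce mod 117: x ≡ 23
Check: 23 mod 13 = 10 ✓, 23 mod 9 = 5 ✓

x ≡ 23 (mod 117)


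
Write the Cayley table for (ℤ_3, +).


Elements: {0, 1, 2}
Operation: addition mod 3
Entry (a, b) = (a + b) mod 3

Cayley table:
  | 0 | 1 | 2
0 | 0 | 1 | 2
1 | 1 | 2 | 0
2 | 2 | 0 | 1


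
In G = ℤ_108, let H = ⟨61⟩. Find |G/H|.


|⟨61⟩| = n / gcd(61, 108) = 108 / 1 = 108
H is normal (ℤ_108 is abelian).
|G/H| = |G| / |H| = 108 / 108 = 1

|G/H| = 1


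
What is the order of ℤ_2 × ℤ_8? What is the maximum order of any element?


|ℤ_2 × ℤ_8| = 2 × 8 = 16
Max element order = lcm(2,8) = 8
Cyclic? No (gcd=2)

|ℤ_2×ℤ_8| = 16, max element order = 8


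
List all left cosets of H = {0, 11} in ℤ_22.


H = {0, 11}, |H| = 2
Number of cosets = |G|/|H| = 22/2 = 11
0 + H = {0, 11}
1 + H = {1, 12}
2 + H = {2, 13}
3 + H = {3, 14}
4 + H = {4, 15}
5 + H = {5, 16}
6 + H = {6, 17}
7 + H = {7, 18}
8 + H = {8, 19}
9 + H = {9, 20}
10 + H = {10, 21}

Cosets: 0+H={0,11}; 1+H={1,12}; 2+H={2,13}; 3+H={3,14}; 4+H={4,15}; 5+H={5,16}; 6+H={6,17}; 7+H={7,18}; 8+H={8,19}; 9+H={9,20}; 10+H={10,21}


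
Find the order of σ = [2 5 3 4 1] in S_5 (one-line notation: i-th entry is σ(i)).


Cycle decomposition: (1 2 5)
Cycle lengths: 3
Order = lcm(3) = 3

ord(σ) = 3


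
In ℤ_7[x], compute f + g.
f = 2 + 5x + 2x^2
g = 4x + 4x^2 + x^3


Add coefficients mod 7:
x^0: 2 + 0 = 2 (mod 7)
x^1: 5 + 4 = 2 (mod 7)
x^2: 2 + 4 = 6 (mod 7)
x^3: 0 + 1 = 1 (mod 7)
Result: 2 + 2x + 6x^2 + x^3

f + g = 2 + 2x + 6x^2 + x^3


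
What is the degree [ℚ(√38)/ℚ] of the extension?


√38 has minimal polynomial x² - 38 (irreducible over ℚ since 38 is squarefree)

[ℚ(√38)/ℚ] = 2


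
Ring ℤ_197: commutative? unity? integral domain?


ℤ_197 is a commutative ring with unity 1; 197 is prime, so ℤ_197 is a field (hence an integral domain)
Commutative: Yes
Integral domain: Yes
Has unity: Yes

ℤ_197: Commutative=Yes, Unity=Yes


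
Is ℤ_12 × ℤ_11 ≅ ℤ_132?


Comparing ℤ_12 × ℤ_11 and ℤ_132:
gcd(12,11) = 1, so ℤ_12 × ℤ_11 ≅ ℤ_132 (CRT)

Yes, ℤ_12 × ℤ_11 ≅ ℤ_132


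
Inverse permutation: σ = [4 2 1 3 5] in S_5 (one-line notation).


To find σ⁻¹, swap domain and range:
σ(1) = 4 → σ⁻¹(4) = 1
σ(2) = 2 → σ⁻¹(2) = 2
σ(3) = 1 → σ⁻¹(1) = 3
σ(4) = 3 → σ⁻¹(3) = 4
σ(5) = 5 → σ⁻¹(5) = 5

σ⁻¹ = [3 2 4 1 5]


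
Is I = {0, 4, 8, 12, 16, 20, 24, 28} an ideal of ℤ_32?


Check ideal conditions for I = {0, 4, 8, 12, 16, 20, 24, 28} in ℤ_32:
(1) I is an additive subgroup? Yes
(2) For r ∈ ℤ_32 and a ∈ I: r·a ∈ I? Yes

Yes, I is an ideal of ℤ_32


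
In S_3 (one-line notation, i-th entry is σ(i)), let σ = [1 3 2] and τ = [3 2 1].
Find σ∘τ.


σ∘τ: apply τ first, then σ
1 →τ 3 →σ 2
2 →τ 2 →σ 3
3 →τ 1 →σ 1

σ∘τ = [2 3 1]


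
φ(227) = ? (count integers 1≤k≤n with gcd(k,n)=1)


Factor n: 227 = 227
φ(n) = n · ∏(1 - 1/p) over distinct primes p | n
φ(227) = 227 · (1 - 1/227) = 226

φ(227) = 226


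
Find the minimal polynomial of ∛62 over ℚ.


∛62 satisfies x³ - 62 = 0, irreducible over ℚ (no rational root; 62 is not a perfect cube)

Minimal polynomial: x³ - 62


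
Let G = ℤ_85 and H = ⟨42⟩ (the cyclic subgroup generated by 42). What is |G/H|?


|⟨42⟩| = n / gcd(42, 85) = 85 / 1 = 85
H is normal (ℤ_85 is abelian).
|G/H| = |G| / |H| = 85 / 85 = 1

|G/H| = 1


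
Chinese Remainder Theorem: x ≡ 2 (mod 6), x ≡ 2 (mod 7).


m₁ = 6, m₂ = 7, gcd = 1, so CRT applies. M = m₁·m₂ = 42
Let M₁ = M/m₁ = 7, M₂ = M/m₂ = 6
Find y₁ ≡ M₁⁻¹ (mod m₁): 7⁻¹ ≡ 1 (mod 6)
Find y₂ ≡ M₂⁻¹ (mod m₂): 6⁻¹ ≡ 6 (mod 7)
x = a₁·M₁·y₁ + a₂·M₂·y₂ = 2·7·1 + 2·6·6 = 86
Reduce mod 42: x ≡ 2
Check: 2 mod 6 = 2 ✓, 2 mod 7 = 2 ✓

x ≡ 2 (mod 42)


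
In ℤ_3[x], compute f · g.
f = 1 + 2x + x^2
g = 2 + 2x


Expand and collect like terms; reduce coefficients mod 3:
x^0: 1·2 = 2 ≡ 2 (mod 3)
x^1: 1·2 + 2·2 = 6 ≡ 0 (mod 3)
x^2: 2·2 + 1·2 = 6 ≡ 0 (mod 3)
x^3: 1·2 = 2 ≡ 2 (mod 3)
Result: 2 + 2x^3

f · g = 2 + 2x^3


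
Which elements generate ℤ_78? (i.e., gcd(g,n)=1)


g generates ℤ_n iff gcd(g,n) = 1
Prime factors of 78: 2, 3, 13
Generators are g ∈ {1,...,77} not divisible by any of these primes.
Generators: {1, 5, 7, 11, 17, 19, 23, 25, 29, 31, 35, 37, 41, 43, 47, 49, 53, 55, 59, 61, 67, 71, 73, 77}
Number of generators = φ(78) = 24

Generators of ℤ_78 = {1, 5, 7, 11, 17, 19, 23, 25, 29, 31, 35, 37, 41, 43, 47, 49, 53, 55, 59, 61, 67, 71, 73, 77}


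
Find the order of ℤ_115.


ℤ_n has n elements.

|ℤ_115| = 115


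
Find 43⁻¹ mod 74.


Use the extended Euclidean algorithm to write 1 = 43·s + 74·t; then s mod 74 is the inverse.
Euclidean algorithm:
  43 = 0·74 + 43
  74 = 1·43 + 31
  43 = 1·31 + 12
  31 = 2·12 + 7
  12 = 1·7 + 5
  7 = 1·5 + 2
  5 = 2·2 + 1
  2 = 2·1 + 0
gcd(43,74) = 1
Back-substitution gives: 43·(31) + 74·(-18) = 1
So 43⁻¹ ≡ 31 ≡ 31 (mod 74)
Check: 43 × 31 = 1333 ≡ 1 (mod 74) ✓

43⁻¹ ≡ 31 (mod 74)


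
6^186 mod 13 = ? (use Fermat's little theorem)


Fermat's little theorem: if p is prime and gcd(a,p)=1, then a^(p-1) ≡ 1 (mod p)
p = 13 is prime, gcd(6,13) = 1
Reduce exponent: 186 mod 12 = 6
So 6^186 ≡ 6^6 (mod 13)
6^6 mod 13 = 12

6^186 ≡ 12 (mod 13)


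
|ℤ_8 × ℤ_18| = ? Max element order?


|ℤ_8 × ℤ_18| = 8 × 18 = 144
Max element order = lcm(8,18) = 72
Cyclic? No (gcd=2)

|ℤ_8×ℤ_18| = 144, max element order = 72


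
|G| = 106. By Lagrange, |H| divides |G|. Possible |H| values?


Lagrange's theorem: |H| divides |G|
|G| = 106
Divisors of 106: 1, 2, 53, 106

Possible subgroup orders: {1, 2, 53, 106}


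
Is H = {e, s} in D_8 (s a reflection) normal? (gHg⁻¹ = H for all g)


H = {e, s} in D_8 (s a reflection)
r·s·r⁻¹ = sr⁻² ≠ s for n ≥ 3, so {e, s} is not closed under conjugation

No, not a normal subgroup


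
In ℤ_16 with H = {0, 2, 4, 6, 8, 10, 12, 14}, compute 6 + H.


6 + H = {6 + h (mod 16) : h ∈ H}
6+0=6, 6+2=8, 6+4=10, 6+6=12, 6+8=14, 6+10=0, 6+12=2, 6+14=4
6 + H = {0, 2, 4, 6, 8, 10, 12, 14} = 0 + H

6 + H = {0, 2, 4, 6, 8, 10, 12, 14}


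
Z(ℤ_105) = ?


Z(G) = {g ∈ G | gx = xg for all x ∈ G}
ℤ_105 is abelian, so Z(G) = G

Z(ℤ_105) = ℤ_105


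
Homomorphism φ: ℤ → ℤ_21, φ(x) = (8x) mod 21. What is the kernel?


Kernel = preimage of identity
ker(φ) = {x ∈ ℤ : 8x ≡ 0 (mod 21)}. gcd(8,21) = 1, so 8x ≡ 0 (mod 21) ⟺ x ≡ 0 (mod 21/1 = 21). Hence ker(φ) = 21ℤ

ker(φ) = 21ℤ


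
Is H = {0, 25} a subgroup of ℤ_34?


Subgroup test for H = {0, 25} in (ℤ_34, +):
(1) 0 ∈ H? Yes
(2) Closure: for all a,b ∈ H, (a+b) mod 34 ∈ H? No  [counterexample: 25 + 25 = 16 ∉ H]
(3) Inverses: for all a ∈ H, -a mod 34 ∈ H? No

No, H is not a subgroup of ℤ_34


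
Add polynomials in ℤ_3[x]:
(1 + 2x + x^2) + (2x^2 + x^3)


Add coefficients mod 3:
x^0: 1 + 0 = 1 (mod 3)
x^1: 2 + 0 = 2 (mod 3)
x^2: 1 + 2 = 0 (mod 3)
x^3: 0 + 1 = 1 (mod 3)
Result: 1 + 2x + x^3

f + g = 1 + 2x + x^3


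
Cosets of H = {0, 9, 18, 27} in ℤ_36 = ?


H = {0, 9, 18, 27}, |H| = 4
Number of cosets = |G|/|H| = 36/4 = 9
0 + H = {0, 9, 18, 27}
1 + H = {1, 10, 19, 28}
2 + H = {2, 11, 20, 29}
3 + H = {3, 12, 21, 30}
4 + H = {4, 13, 22, 31}
5 + H = {5, 14, 23, 32}
6 + H = {6, 15, 24, 33}
7 + H = {7, 16, 25, 34}
8 + H = {8, 17, 26, 35}

Cosets: 0+H={0,9,18,27}; 1+H={1,10,19,28}; 2+H={2,11,20,29}; 3+H={3,12,21,30}; 4+H={4,13,22,31}; 5+H={5,14,23,32}; 6+H={6,15,24,33}; 7+H={7,16,25,34}; 8+H={8,17,26,35}


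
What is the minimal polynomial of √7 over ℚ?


√7 satisfies x² - 7 = 0, irreducible over ℚ since 7 is squarefree

Minimal polynomial: x² - 7


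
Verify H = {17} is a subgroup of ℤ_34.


Subgroup test for H = {17} in (ℤ_34, +):
(1) 0 ∈ H? No
(2) Closure: for all a,b ∈ H, (a+b) mod 34 ∈ H? No  [counterexample: 17 + 17 = 0 ∉ H]
(3) Inverses: for all a ∈ H, -a mod 34 ∈ H? Yes

No, H is not a subgroup of ℤ_34


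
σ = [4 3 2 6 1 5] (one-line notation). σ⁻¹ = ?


To find σ⁻¹, swap domain and range:
σ(1) = 4 → σ⁻¹(4) = 1
σ(2) = 3 → σ⁻¹(3) = 2
σ(3) = 2 → σ⁻¹(2) = 3
σ(4) = 6 → σ⁻¹(6) = 4
σ(5) = 1 → σ⁻¹(1) = 5
σ(6) = 5 → σ⁻¹(5) = 6

σ⁻¹ = [5 3 2 1 6 4]


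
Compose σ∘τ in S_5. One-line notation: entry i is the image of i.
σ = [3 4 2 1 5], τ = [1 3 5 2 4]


σ∘τ: apply τ first, then σ
1 →τ 1 →σ 3
2 →τ 3 →σ 2
3 →τ 5 →σ 5
4 →τ 2 →σ 4
5 →τ 4 →σ 1

σ∘τ = [3 2 5 4 1]


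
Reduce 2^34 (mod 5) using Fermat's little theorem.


Fermat's little theorem: if p is prime and gcd(a,p)=1, then a^(p-1) ≡ 1 (mod p)
p = 5 is prime, gcd(2,5) = 1
Reduce exponent: 34 mod 4 = 2
So 2^34 ≡ 2^2 (mod 5)
2^2 mod 5 = 4

2^34 ≡ 4 (mod 5)


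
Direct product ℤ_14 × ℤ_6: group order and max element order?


|ℤ_14 × ℤ_6| = 14 × 6 = 84
Max element order = lcm(14,6) = 42
Cyclic? No (gcd=2)

|ℤ_14×ℤ_6| = 84, max element order = 42


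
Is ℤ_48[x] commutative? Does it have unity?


ℤ_48 has zero divisors (2·24 ≡ 0), and these lift to constant zero divisors in ℤ_48[x]; so not an integral domain
Commutative: Yes
Integral domain: No
Has unity: Yes

ℤ_48[x]: Commutative=Yes, Unity=Yes


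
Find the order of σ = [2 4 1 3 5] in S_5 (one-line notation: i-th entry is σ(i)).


Cycle decomposition: (1 2 4 3)
Cycle lengths: 4
Order = lcm(4) = 4

ord(σ) = 4


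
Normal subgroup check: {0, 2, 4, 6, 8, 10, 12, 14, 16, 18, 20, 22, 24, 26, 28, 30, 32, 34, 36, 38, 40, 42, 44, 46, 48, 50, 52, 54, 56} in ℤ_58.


H = {0, 2, 4, 6, 8, 10, 12, 14, 16, 18, 20, 22, 24, 26, 28, 30, 32, 34, 36, 38, 40, 42, 44, 46, 48, 50, 52, 54, 56} in ℤ_58
ℤ_58 is abelian; every subgroup of an abelian group is normal

Yes, normal subgroup


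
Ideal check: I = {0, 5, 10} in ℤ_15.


Check ideal conditions for I = {0, 5, 10} in ℤ_15:
(1) I is an additive subgroup? Yes
(2) For r ∈ ℤ_15 and a ∈ I: r·a ∈ I? Yes

Yes, I is an ideal of ℤ_15


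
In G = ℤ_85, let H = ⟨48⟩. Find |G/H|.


|⟨48⟩| = n / gcd(48, 85) = 85 / 1 = 85
H is normal (ℤ_85 is abelian).
|G/H| = |G| / |H| = 85 / 85 = 1

|G/H| = 1


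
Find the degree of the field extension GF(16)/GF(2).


GF(16) = GF(2^4), so the extension degree is 4

[GF(16)/GF(2)] = 4


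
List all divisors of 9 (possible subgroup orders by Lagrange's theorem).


Lagrange's theorem: |H| divides |G|
|G| = 9
Divisors of 9: 1, 3, 9

Possible subgroup orders: {1, 3, 9}


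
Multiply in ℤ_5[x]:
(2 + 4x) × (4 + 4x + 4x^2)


Expand and collect like terms; reduce coefficients mod 5:
x^0: 2·4 = 8 ≡ 3 (mod 5)
x^1: 2·4 + 4·4 = 24 ≡ 4 (mod 5)
x^2: 2·4 + 4·4 = 24 ≡ 4 (mod 5)
x^3: 4·4 = 16 ≡ 1 (mod 5)
Result: 3 + 4x + 4x^2 + x^3

f · g = 3 + 4x + 4x^2 + x^3


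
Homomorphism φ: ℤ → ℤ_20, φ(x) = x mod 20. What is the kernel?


Kernel = preimage of identity
ker(φ) = {x ∈ ℤ : x ≡ 0 (mod 20)} = 20ℤ = {0, ±20, ±40, ...}

ker(φ) = 20ℤ


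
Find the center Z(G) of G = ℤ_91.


Z(G) = {g ∈ G | gx = xg for all x ∈ G}
ℤ_91 is abelian, so Z(G) = G

Z(ℤ_91) = ℤ_91


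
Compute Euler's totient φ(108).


Factor n: 108 = 2^2 × 3^3
φ(n) = n · ∏(1 - 1/p) over distinct primes p | n
φ(108) = 108 · (1 - 1/2) · (1 - 1/3) = 36

φ(108) = 36


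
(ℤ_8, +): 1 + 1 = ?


Operation: addition mod 8
1 + 1 = (a + b) mod 8 with a = 1, b = 1

1 + 1 = 2


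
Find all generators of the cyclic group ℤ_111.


g generates ℤ_n iff gcd(g,n) = 1
Prime factors of 111: 3, 37
Generators are g ∈ {1,...,110} not divisible by any of these primes.
Generators: {1, 2, 4, 5, 7, 8, 10, 11, 13, 14, 16, 17, 19, 20, 22, 23, 25, 26, 28, 29, 31, 32, 34, 35, 38, 40, 41, 43, 44, 46, 47, 49, 50, 52, 53, 55, 56, 58, 59, 61, 62, 64, 65, 67, 68, 70, 71, 73, 76, 77, 79, 80, 82, 83, 85, 86, 88, 89, 91, 92, 94, 95, 97, 98, 100, 101, 103, 104, 106, 107, 109, 110}
Number of generators = φ(111) = 72

Generators of ℤ_111 = {1, 2, 4, 5, 7, 8, 10, 11, 13, 14, 16, 17, 19, 20, 22, 23, 25, 26, 28, 29, 31, 32, 34, 35, 38, 40, 41, 43, 44, 46, 47, 49, 50, 52, 53, 55, 56, 58, 59, 61, 62, 64, 65, 67, 68, 70, 71, 73, 76, 77, 79, 80, 82, 83, 85, 86, 88, 89, 91, 92, 94, 95, 97, 98, 100, 101, 103, 104, 106, 107, 109, 110}


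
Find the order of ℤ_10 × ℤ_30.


|A × B| = |A| · |B|
|ℤ_10 × ℤ_30| = 10 × 30 = 300

|ℤ_10 × ℤ_30| = 300


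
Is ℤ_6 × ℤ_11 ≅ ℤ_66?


Comparing ℤ_6 × ℤ_11 and ℤ_66:
gcd(6,11) = 1, so ℤ_6 × ℤ_11 ≅ ℤ_66 (CRT)

Yes, ℤ_6 × ℤ_11 ≅ ℤ_66


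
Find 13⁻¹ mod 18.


Use the extended Euclidean algorithm to write 1 = 13·s + 18·t; then s mod 18 is the inverse.
Euclidean algorithm:
  13 = 0·18 + 13
  18 = 1·13 + 5
  13 = 2·5 + 3
  5 = 1·3 + 2
  3 = 1·2 + 1
  2 = 2·1 + 0
gcd(13,18) = 1
Back-substitution gives: 13·(7) + 18·(-5) = 1
So 13⁻¹ ≡ 7 ≡ 7 (mod 18)
Check: 13 × 7 = 91 ≡ 1 (mod 18) ✓

13⁻¹ ≡ 7 (mod 18)


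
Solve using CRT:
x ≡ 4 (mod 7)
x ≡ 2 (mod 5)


m₁ = 7, m₂ = 5, gcd = 1, so CRT applies. M = m₁·m₂ = 35
Let M₁ = M/m₁ = 5, M₂ = M/m₂ = 7
Find y₁ ≡ M₁⁻¹ (mod m₁): 5⁻¹ ≡ 3 (mod 7)
Find y₂ ≡ M₂⁻¹ (mod m₂): 7⁻¹ ≡ 3 (mod 5)
x = a₁·M₁·y₁ + a₂·M₂·y₂ = 4·5·3 + 2·7·3 = 102
Reduce mod 35: x ≡ 32
Check: 32 mod 7 = 4 ✓, 32 mod 5 = 2 ✓

x ≡ 32 (mod 35)


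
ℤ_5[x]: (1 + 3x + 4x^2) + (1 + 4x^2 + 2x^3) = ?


Add coefficients mod 5:
x^0: 1 + 1 = 2 (mod 5)
x^1: 3 + 0 = 3 (mod 5)
x^2: 4 + 4 = 3 (mod 5)
x^3: 0 + 2 = 2 (mod 5)
Result: 2 + 3x + 3x^2 + 2x^3

f + g = 2 + 3x + 3x^2 + 2x^3


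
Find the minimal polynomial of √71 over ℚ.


√71 satisfies x² - 71 = 0, irreducible over ℚ since 71 is squarefree

Minimal polynomial: x² - 71


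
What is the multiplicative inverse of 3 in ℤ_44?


Use the extended Euclidean algorithm to write 1 = 3·s + 44·t; then s mod 44 is the inverse.
Euclidean algorithm:
  3 = 0·44 + 3
  44 = 14·3 + 2
  3 = 1·2 + 1
  2 = 2·1 + 0
gcd(3,44) = 1
Back-substitution gives: 3·(15) + 44·(-1) = 1
So 3⁻¹ ≡ 15 ≡ 15 (mod 44)
Check: 3 × 15 = 45 ≡ 1 (mod 44) ✓

3⁻¹ ≡ 15 (mod 44)


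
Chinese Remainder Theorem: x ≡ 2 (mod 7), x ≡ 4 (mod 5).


m₁ = 7, m₂ = 5, gcd = 1, so CRT applies. M = m₁·m₂ = 35
Let M₁ = M/m₁ = 5, M₂ = M/m₂ = 7
Find y₁ ≡ M₁⁻¹ (mod m₁): 5⁻¹ ≡ 3 (mod 7)
Find y₂ ≡ M₂⁻¹ (mod m₂): 7⁻¹ ≡ 3 (mod 5)
x = a₁·M₁·y₁ + a₂·M₂·y₂ = 2·5·3 + 4·7·3 = 114
Reduce mod 35: x ≡ 9
Check: 9 mod 7 = 2 ✓, 9 mod 5 = 4 ✓

x ≡ 9 (mod 35)


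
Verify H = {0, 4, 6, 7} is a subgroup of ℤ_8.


Subgroup test for H = {0, 4, 6, 7} in (ℤ_8, +):
(1) 0 ∈ H? Yes
(2) Closure: for all a,b ∈ H, (a+b) mod 8 ∈ H? No  [counterexample: 4 + 6 = 2 ∉ H]
(3) Inverses: for all a ∈ H, -a mod 8 ∈ H? No

No, H is not a subgroup of ℤ_8


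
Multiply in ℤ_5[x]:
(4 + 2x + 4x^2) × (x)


Expand and collect like terms; reduce coefficients mod 5:
x^0: 4·0 = 0 ≡ 0 (mod 5)
x^1: 4·1 + 2·0 = 4 ≡ 4 (mod 5)
x^2: 2·1 + 4·0 = 2 ≡ 2 (mod 5)
x^3: 4·1 = 4 ≡ 4 (mod 5)
Result: 4x + 2x^2 + 4x^3

f · g = 4x + 2x^2 + 4x^3


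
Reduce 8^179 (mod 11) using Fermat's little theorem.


Fermat's little theorem: if p is prime and gcd(a,p)=1, then a^(p-1) ≡ 1 (mod p)
p = 11 is prime, gcd(8,11) = 1
Reduce exponent: 179 mod 10 = 9
So 8^179 ≡ 8^9 (mod 11)
8^9 mod 11 = 7

8^179 ≡ 7 (mod 11)


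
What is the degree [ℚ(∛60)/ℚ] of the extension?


∛60 has minimal polynomial x³ - 60 (irreducible over ℚ since 60 is not a perfect cube)

[ℚ(∛60)/ℚ] = 3


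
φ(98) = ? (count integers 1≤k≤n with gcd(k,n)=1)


Factor n: 98 = 2 × 7^2
φ(n) = n · ∏(1 - 1/p) over distinct primes p | n
φ(98) = 98 · (1 - 1/2) · (1 - 1/7) = 42

φ(98) = 42


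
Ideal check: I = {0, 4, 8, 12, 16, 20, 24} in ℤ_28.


Check ideal conditions for I = {0, 4, 8, 12, 16, 20, 24} in ℤ_28:
(1) I is an additive subgroup? Yes
(2) For r ∈ ℤ_28 and a ∈ I: r·a ∈ I? Yes

Yes, I is an ideal of ℤ_28


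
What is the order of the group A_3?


|A_n| = n!/2 (even permutations)
|A_3| = 3!/2 = 6/2 = 3

|A_3| = 3


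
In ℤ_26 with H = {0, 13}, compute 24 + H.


24 + H = {24 + h (mod 26) : h ∈ H}
24+0=24, 24+13=11
24 + H = {11, 24} = 11 + H

24 + H = {11, 24}


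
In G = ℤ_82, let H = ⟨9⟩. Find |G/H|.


|⟨9⟩| = n / gcd(9, 82) = 82 / 1 = 82
H is normal (ℤ_82 is abelian).
|G/H| = |G| / |H| = 82 / 82 = 1

|G/H| = 1


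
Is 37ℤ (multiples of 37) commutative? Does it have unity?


37ℤ is a commutative ring under +,× but has no multiplicative identity (1 ∉ 37ℤ); it has no zero divisors, but without unity it is not an integral domain
Commutative: Yes
Integral domain: No
Has unity: No

37ℤ (multiples of 37): Commutative=Yes, Unity=No


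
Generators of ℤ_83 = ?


g generates ℤ_n iff gcd(g,n) = 1
Prime factors of 83: 83
Generators are g ∈ {1,...,82} not divisible by any of these primes.
Generators: {1, 2, 3, 4, 5, 6, 7, 8, 9, 10, 11, 12, 13, 14, 15, 16, 17, 18, 19, 20, 21, 22, 23, 24, 25, 26, 27, 28, 29, 30, 31, 32, 33, 34, 35, 36, 37, 38, 39, 40, 41, 42, 43, 44, 45, 46, 47, 48, 49, 50, 51, 52, 53, 54, 55, 56, 57, 58, 59, 60, 61, 62, 63, 64, 65, 66, 67, 68, 69, 70, 71, 72, 73, 74, 75, 76, 77, 78, 79, 80, 81, 82}
Number of generators = φ(83) = 82

Generators of ℤ_83 = {1, 2, 3, 4, 5, 6, 7, 8, 9, 10, 11, 12, 13, 14, 15, 16, 17, 18, 19, 20, 21, 22, 23, 24, 25, 26, 27, 28, 29, 30, 31, 32, 33, 34, 35, 36, 37, 38, 39, 40, 41, 42, 43, 44, 45, 46, 47, 48, 49, 50, 51, 52, 53, 54, 55, 56, 57, 58, 59, 60, 61, 62, 63, 64, 65, 66, 67, 68, 69, 70, 71, 72, 73, 74, 75, 76, 77, 78, 79, 80, 81, 82}


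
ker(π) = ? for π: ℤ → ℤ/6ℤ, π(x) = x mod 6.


Kernel = preimage of identity
ker(π) = multiples of 6 = 6ℤ

ker(π) = 6ℤ


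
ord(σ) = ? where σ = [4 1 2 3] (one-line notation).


Cycle decomposition: (1 4 3 2)
Cycle lengths: 4
Order = lcm(4) = 4

ord(σ) = 4


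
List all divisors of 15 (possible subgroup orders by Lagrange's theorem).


Lagrange's theorem: |H| divides |G|
|G| = 15
Divisors of 15: 1, 3, 5, 15

Possible subgroup orders: {1, 3, 5, 15}


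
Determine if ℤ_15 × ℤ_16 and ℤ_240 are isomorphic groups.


Comparing ℤ_15 × ℤ_16 and ℤ_240:
gcd(15,16) = 1, so ℤ_15 × ℤ_16 ≅ ℤ_240 (CRT)

Yes, ℤ_15 × ℤ_16 ≅ ℤ_240


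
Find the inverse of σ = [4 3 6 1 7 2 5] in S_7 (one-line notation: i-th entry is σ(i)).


To find σ⁻¹, swap domain and range:
σ(1) = 4 → σ⁻¹(4) = 1
σ(2) = 3 → σ⁻¹(3) = 2
σ(3) = 6 → σ⁻¹(6) = 3
σ(4) = 1 → σ⁻¹(1) = 4
σ(5) = 7 → σ⁻¹(7) = 5
σ(6) = 2 → σ⁻¹(2) = 6
σ(7) = 5 → σ⁻¹(5) = 7

σ⁻¹ = [4 6 2 1 7 3 5]


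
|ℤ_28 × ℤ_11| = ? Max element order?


|ℤ_28 × ℤ_11| = 28 × 11 = 308
Max element order = lcm(28,11) = 308
Cyclic? Yes (gcd=1)

|ℤ_28×ℤ_11| = 308, max element order = 308


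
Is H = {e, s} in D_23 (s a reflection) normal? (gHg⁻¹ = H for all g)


H = {e, s} in D_23 (s a reflection)
r·s·r⁻¹ = sr⁻² ≠ s for n ≥ 3, so {e, s} is not closed under conjugation

No, not a normal subgroup


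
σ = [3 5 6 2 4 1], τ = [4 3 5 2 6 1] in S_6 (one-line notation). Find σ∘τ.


σ∘τ: apply τ first, then σ
1 →τ 4 →σ 2
2 →τ 3 →σ 6
3 →τ 5 →σ 4
4 →τ 2 →σ 5
5 →τ 6 →σ 1
6 →τ 1 →σ 3

σ∘τ = [2 6 4 5 1 3]


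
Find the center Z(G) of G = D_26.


Z(G) = {g ∈ G | gx = xg for all x ∈ G}
For even n, Z(D_n) = {e, r^(n/2)}: the 180° rotation r^13 commutes with every reflection and rotation

Z(D_26) = {e, r^13}


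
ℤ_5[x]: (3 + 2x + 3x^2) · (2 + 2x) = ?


Expand and collect like terms; reduce coefficients mod 5:
x^0: 3·2 = 6 ≡ 1 (mod 5)
x^1: 3·2 + 2·2 = 10 ≡ 0 (mod 5)
x^2: 2·2 + 3·2 = 10 ≡ 0 (mod 5)
x^3: 3·2 = 6 ≡ 1 (mod 5)
Result: 1 + x^3

f · g = 1 + x^3


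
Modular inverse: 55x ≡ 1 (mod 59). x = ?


Use the extended Euclidean algorithm to write 1 = 55·s + 59·t; then s mod 59 is the inverse.
Euclidean algorithm:
  55 = 0·59 + 55
  59 = 1·55 + 4
  55 = 13·4 + 3
  4 = 1·3 + 1
  3 = 3·1 + 0
gcd(55,59) = 1
Back-substitution gives: 55·(-15) + 59·(14) = 1
So 55⁻¹ ≡ -15 ≡ 44 (mod 59)
Check: 55 × 44 = 2420 ≡ 1 (mod 59) ✓

55⁻¹ ≡ 44 (mod 59)


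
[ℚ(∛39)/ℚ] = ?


∛39 has minimal polynomial x³ - 39 (irreducible over ℚ since 39 is not a perfect cube)

[ℚ(∛39)/ℚ] = 3


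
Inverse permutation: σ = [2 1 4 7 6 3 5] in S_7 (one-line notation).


To find σ⁻¹, swap domain and range:
σ(1) = 2 → σ⁻¹(2) = 1
σ(2) = 1 → σ⁻¹(1) = 2
σ(3) = 4 → σ⁻¹(4) = 3
σ(4) = 7 → σ⁻¹(7) = 4
σ(5) = 6 → σ⁻¹(6) = 5
σ(6) = 3 → σ⁻¹(3) = 6
σ(7) = 5 → σ⁻¹(5) = 7

σ⁻¹ = [2 1 6 3 7 5 4]


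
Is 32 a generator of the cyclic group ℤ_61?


g generates ℤ_n iff gcd(g, n) = 1
gcd(32, 61) = 1
Since gcd = 1, 32 is a generator.

Yes, 32 generates ℤ_61


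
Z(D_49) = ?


Z(G) = {g ∈ G | gx = xg for all x ∈ G}
For odd n, Z(D_n) = {e}: no nontrivial rotation commutes with all reflections

Z(D_49) = {e}


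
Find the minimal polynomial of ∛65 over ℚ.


∛65 satisfies x³ - 65 = 0, irreducible over ℚ (no rational root; 65 is not a perfect cube)

Minimal polynomial: x³ - 65


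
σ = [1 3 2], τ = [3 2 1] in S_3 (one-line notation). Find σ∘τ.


σ∘τ: apply τ first, then σ
1 →τ 3 →σ 2
2 →τ 2 →σ 3
3 →τ 1 →σ 1

σ∘τ = [2 3 1]


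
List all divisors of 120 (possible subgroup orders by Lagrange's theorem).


Lagrange's theorem: |H| divides |G|
|G| = 120
Divisors of 120: 1, 2, 3, 4, 5, 6, 8, 10, 12, 15, 20, 24, 30, 40, 60, 120

Possible subgroup orders: {1, 2, 3, 4, 5, 6, 8, 10, 12, 15, 20, 24, 30, 40, 60, 120}


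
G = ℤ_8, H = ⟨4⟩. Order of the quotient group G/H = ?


|⟨4⟩| = n / gcd(4, 8) = 8 / 4 = 2
H is normal (ℤ_8 is abelian).
|G/H| = |G| / |H| = 8 / 2 = 4

|G/H| = 4


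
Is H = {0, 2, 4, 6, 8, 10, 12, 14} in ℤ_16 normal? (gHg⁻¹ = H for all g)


H = {0, 2, 4, 6, 8, 10, 12, 14} in ℤ_16
ℤ_16 is abelian; every subgroup of an abelian group is normal

Yes, normal subgroup


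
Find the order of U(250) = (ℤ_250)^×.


U(n) is the group of units mod n; |U(n)| = φ(n)
|U(250)| = φ(250) = 100

|U(250) = (ℤ_250)^×| = 100


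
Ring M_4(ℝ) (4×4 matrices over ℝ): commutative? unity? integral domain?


Matrix multiplication is non-commutative for n ≥ 2; the identity matrix I is the unity; singular matrices give zero divisors, so not an integral domain
Commutative: No
Integral domain: No
Has unity: Yes

M_4(ℝ) (4×4 matrices over ℝ): Commutative=No, Unity=Yes


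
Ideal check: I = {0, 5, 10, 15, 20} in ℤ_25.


Check ideal conditions for I = {0, 5, 10, 15, 20} in ℤ_25:
(1) I is an additive subgroup? Yes
(2) For r ∈ ℤ_25 and a ∈ I: r·a ∈ I? Yes

Yes, I is an ideal of ℤ_25


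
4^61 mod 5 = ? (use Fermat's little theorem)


Fermat's little theorem: if p is prime and gcd(a,p)=1, then a^(p-1) ≡ 1 (mod p)
p = 5 is prime, gcd(4,5) = 1
Reduce exponent: 61 mod 4 = 1
So 4^61 ≡ 4^1 (mod 5)
4^1 mod 5 = 4

4^61 ≡ 4 (mod 5)


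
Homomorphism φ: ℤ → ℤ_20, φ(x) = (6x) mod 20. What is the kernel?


Kernel = preimage of identity
ker(φ) = {x ∈ ℤ : 6x ≡ 0 (mod 20)}. gcd(6,20) = 2, so 6x ≡ 0 (mod 20) ⟺ x ≡ 0 (mod 20/2 = 10). Hence ker(φ) = 10ℤ

ker(φ) = 10ℤ


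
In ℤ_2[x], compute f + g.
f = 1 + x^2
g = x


Add coefficients mod 2:
x^0: 1 + 0 = 1 (mod 2)
x^1: 0 + 1 = 1 (mod 2)
x^2: 1 + 0 = 1 (mod 2)
Result: 1 + x + x^2

f + g = 1 + x + x^2


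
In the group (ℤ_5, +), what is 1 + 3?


Operation: addition mod 5
1 + 3 = (a + b) mod 5 with a = 1, b = 3

1 + 3 = 4


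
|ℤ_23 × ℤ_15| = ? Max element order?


|ℤ_23 × ℤ_15| = 23 × 15 = 345
Max element order = lcm(23,15) = 345
Cyclic? Yes (gcd=1)

|ℤ_23×ℤ_15| = 345, max element order = 345


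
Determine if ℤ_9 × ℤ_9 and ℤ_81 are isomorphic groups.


Comparing ℤ_9 × ℤ_9 and ℤ_81:
gcd(9,9) = 9 ≠ 1. Max element order in ℤ_9×ℤ_9 is lcm(9,9) = 9 < 81, so it has no element of order 81

No, ℤ_9 × ℤ_9 ≇ ℤ_81


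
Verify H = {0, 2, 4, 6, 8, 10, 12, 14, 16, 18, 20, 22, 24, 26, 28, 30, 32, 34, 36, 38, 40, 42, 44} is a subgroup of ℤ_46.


Subgroup test for H = {0, 2, 4, 6, 8, 10, 12, 14, 16, 18, 20, 22, 24, 26, 28, 30, 32, 34, 36, 38, 40, 42, 44} in (ℤ_46, +):
(1) 0 ∈ H? Yes
(2) Closure: for all a,b ∈ H, (a+b) mod 46 ∈ H? Yes
(3) Inverses: for all a ∈ H, -a mod 46 ∈ H? Yes

Yes, H is a subgroup of ℤ_46


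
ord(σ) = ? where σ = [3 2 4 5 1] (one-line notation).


Cycle decomposition: (1 3 4 5)
Cycle lengths: 4
Order = lcm(4) = 4

ord(σ) = 4


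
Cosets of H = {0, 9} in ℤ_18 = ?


H = {0, 9}, |H| = 2
Number of cosets = |G|/|H| = 18/2 = 9
0 + H = {0, 9}
1 + H = {1, 10}
2 + H = {2, 11}
3 + H = {3, 12}
4 + H = {4, 13}
5 + H = {5, 14}
6 + H = {6, 15}
7 + H = {7, 16}
8 + H = {8, 17}

Cosets: 0+H={0,9}; 1+H={1,10}; 2+H={2,11}; 3+H={3,12}; 4+H={4,13}; 5+H={5,14}; 6+H={6,15}; 7+H={7,16}; 8+H={8,17}


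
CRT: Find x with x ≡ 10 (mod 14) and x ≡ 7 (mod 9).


m₁ = 14, m₂ = 9, gcd = 1, so CRT applies. M = m₁·m₂ = 126
Let M₁ = M/m₁ = 9, M₂ = M/m₂ = 14
Find y₁ ≡ M₁⁻¹ (mod m₁): 9⁻¹ ≡ 11 (mod 14)
Find y₂ ≡ M₂⁻¹ (mod m₂): 14⁻¹ ≡ 2 (mod 9)
x = a₁·M₁·y₁ + a₂·M₂·y₂ = 10·9·11 + 7·14·2 = 1186
Reduce mod 126: x ≡ 52
Check: 52 mod 14 = 10 ✓, 52 mod 9 = 7 ✓

x ≡ 52 (mod 126)


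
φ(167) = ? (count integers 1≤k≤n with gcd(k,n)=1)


Factor n: 167 = 167
φ(n) = n · ∏(1 - 1/p) over distinct primes p | n
φ(167) = 167 · (1 - 1/167) = 166

φ(167) = 166


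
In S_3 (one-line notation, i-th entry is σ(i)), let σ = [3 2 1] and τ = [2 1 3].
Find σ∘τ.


σ∘τ: apply τ first, then σ
1 →τ 2 →σ 2
2 →τ 1 →σ 3
3 →τ 3 →σ 1

σ∘τ = [2 3 1]


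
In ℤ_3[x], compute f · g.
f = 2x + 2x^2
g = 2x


Expand and collect like terms; reduce coefficients mod 3:
x^0: 0·0 = 0 ≡ 0 (mod 3)
x^1: 0·2 + 2·0 = 0 ≡ 0 (mod 3)
x^2: 2·2 + 2·0 = 4 ≡ 1 (mod 3)
x^3: 2·2 = 4 ≡ 1 (mod 3)
Result: x^2 + x^3

f · g = x^2 + x^3


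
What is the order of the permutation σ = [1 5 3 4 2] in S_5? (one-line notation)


Cycle decomposition: (2 5)
Cycle lengths: 2
Order = lcm(2) = 2

ord(σ) = 2


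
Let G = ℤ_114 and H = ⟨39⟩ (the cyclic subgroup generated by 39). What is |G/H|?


|⟨39⟩| = n / gcd(39, 114) = 114 / 3 = 38
H is normal (ℤ_114 is abelian).
|G/H| = |G| / |H| = 114 / 38 = 3

|G/H| = 3


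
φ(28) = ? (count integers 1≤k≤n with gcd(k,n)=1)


φ(n) = count of k ∈ {1,...,n} with gcd(k,n)=1
Coprimes to 28: {1, 3, 5, 9, 11, 13, 15, 17, 19, 23, 25, 27}
Count: 12

φ(28) = 12


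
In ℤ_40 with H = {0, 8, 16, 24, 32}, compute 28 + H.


28 + H = {28 + h (mod 40) : h ∈ H}
28+0=28, 28+8=36, 28+16=4, 28+24=12, 28+32=20
28 + H = {4, 12, 20, 28, 36} = 4 + H

28 + H = {4, 12, 20, 28, 36}


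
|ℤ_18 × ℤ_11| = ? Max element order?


|ℤ_18 × ℤ_11| = 18 × 11 = 198
Max element order = lcm(18,11) = 198
Cyclic? Yes (gcd=1)

|ℤ_18×ℤ_11| = 198, max element order = 198


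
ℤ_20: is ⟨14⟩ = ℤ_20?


g generates ℤ_n iff gcd(g, n) = 1
gcd(14, 20) = 2
Since gcd = 2 ≠ 1, ⟨14⟩ has order 10 < 20, so 14 is not a generator.

No, 14 does not generate ℤ_20


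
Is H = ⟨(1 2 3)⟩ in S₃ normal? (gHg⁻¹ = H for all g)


H = ⟨(1 2 3)⟩ in S₃
⟨(1 2 3)⟩ has order 3 and index 2 in S₃; index-2 subgroups are normal

Yes, normal subgroup


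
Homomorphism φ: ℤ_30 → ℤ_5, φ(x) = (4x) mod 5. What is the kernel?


Kernel = preimage of identity
ker(φ) = {x ∈ ℤ_30 : 4x ≡ 0 (mod 5)}. Since 5 | 30, φ is well-defined. The kernel is the cyclic subgroup ⟨5⟩ of ℤ_30 (order 6), i.e. {0, 5, 10, 15, 20, 25}

ker(φ) = {0, 5, 10, 15, 20, 25}
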